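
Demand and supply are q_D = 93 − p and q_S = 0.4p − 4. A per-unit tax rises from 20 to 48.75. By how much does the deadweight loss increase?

282.37

In inverse form: demand p = 93 − q, supply p = 10 + 2.5q.
Competitive equilibrium: 93 − q = 10 + 2.5q → q* = 23.7143, p* = 69.2857.
For a per-unit tax t: Δq = t/3.5, so DWL = ½·t·(t/3.5) = t²/7.
At t = 20: DWL = 57.143. At t = 48.75: DWL = 339.509.
Increase = 339.509 − 57.143 = 282.37.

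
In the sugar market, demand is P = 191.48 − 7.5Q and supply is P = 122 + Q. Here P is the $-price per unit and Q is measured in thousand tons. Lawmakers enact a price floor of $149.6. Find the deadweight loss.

$28.51 thousand

Competitive equilibrium: 191.48 − 7.5Q = 122 + Q → Q* = 8.1741, P* = 130.1741.
At the floor P = 149.6, quantity demanded = (191.48 − 149.6)/7.5 = 5.584.
Sellers' marginal cost at Q' = 5.584: 122 + 1·5.584 = 127.584.
ΔQ = 8.1741 − 5.584 = 2.5901; wedge = 149.6 − 127.584 = 22.016.
The triangle = ½ × 2.5901 × 22.016 = $28.51 thousand.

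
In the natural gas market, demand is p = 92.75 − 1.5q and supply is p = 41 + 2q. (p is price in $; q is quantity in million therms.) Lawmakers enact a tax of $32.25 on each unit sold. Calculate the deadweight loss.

$148.58 million

Competitive equilibrium: 92.75 − 1.5q = 41 + 2q → q* = 14.7857, p* = 70.5714.
With the tax, the buyer price exceeds the seller price by 32.25: (92.75 − 1.5q) − (41 + 2q) = 32.25 → q' = 5.5714.
Δq = 14.7857 − 5.5714 = 9.2143; the wedge equals the tax, 32.25.
The triangle = ½ × 9.2143 × 32.25 = $148.58 million.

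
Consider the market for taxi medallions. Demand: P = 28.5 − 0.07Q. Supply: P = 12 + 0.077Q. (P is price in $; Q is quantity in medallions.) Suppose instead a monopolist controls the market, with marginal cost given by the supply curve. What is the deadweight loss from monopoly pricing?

Competitive equilibrium: 28.5 − 0.07Q = 12 + 0.077Q → Q* = 112.2449, P* = 20.6429.
Marginal revenue: MR = 28.5 − 0.14Q. Set MR = MC: 28.5 − 0.14Q = 12 + 0.077Q → Q_m = 76.0369.
Price P_m = 28.5 − 0.07·76.0369 = 23.1774; MC(Q_m) = 12 + 0.077·76.0369 = 17.8548.
Competitive Q* = 112.2449, so ΔQ = 36.208; wedge = 23.1774 − 17.8548 = 5.3226.
The triangle = ½ × 36.208 × 5.3226 = $96.36.

$96.36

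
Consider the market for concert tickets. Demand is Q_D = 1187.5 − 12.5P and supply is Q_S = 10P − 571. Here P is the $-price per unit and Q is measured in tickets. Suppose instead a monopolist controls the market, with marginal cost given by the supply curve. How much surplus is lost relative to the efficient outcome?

In inverse form: demand P = 95 − 0.08Q, supply P = 57.1 + 0.1Q.
Competitive equilibrium: 95 − 0.08Q = 57.1 + 0.1Q → Q* = 210.55556, P* = 78.15556.
Marginal revenue: MR = 95 − 0.16Q. Set MR = MC: 95 − 0.16Q = 57.1 + 0.1Q → Q_m = 145.76923.
Price P_m = 95 − 0.08·145.76923 = 83.33846; MC(Q_m) = 57.1 + 0.1·145.76923 = 71.67692.
Competitive Q* = 210.55556, so ΔQ = 64.78633; wedge = 83.33846 − 71.67692 = 11.66154.
DWL = ½ × 64.78633 × 11.66154 = $377.75.

$377.75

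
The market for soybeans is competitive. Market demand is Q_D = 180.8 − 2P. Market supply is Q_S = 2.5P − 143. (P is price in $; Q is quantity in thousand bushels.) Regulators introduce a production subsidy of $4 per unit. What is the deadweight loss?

In inverse form: demand P = 90.4 − 0.5Q, supply P = 57.2 + 0.4Q.
Competitive equilibrium: 90.4 − 0.5Q = 57.2 + 0.4Q → Q* = 36.8889, P* = 71.9556.
The subsidy lowers effective supply by 4: P = 53.2 + 0.4Q.
New quantity: 90.4 − 0.5Q = 53.2 + 0.4Q → Q' = 41.3333.
Overproduction ΔQ = 41.3333 − 36.8889 = 4.4444; wedge = subsidy = 4.
Welfare loss = ½ × 4.4444 × 4 = $8.89 thousand.

$8.89 thousand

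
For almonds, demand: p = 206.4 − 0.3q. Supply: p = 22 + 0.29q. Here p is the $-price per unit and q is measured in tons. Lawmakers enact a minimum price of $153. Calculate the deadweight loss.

Competitive equilibrium: 206.4 − 0.3q = 22 + 0.29q → q* = 312.5424, p* = 112.6373.
At the floor p = 153, quantity demanded = (206.4 − 153)/0.3 = 178.
Sellers' marginal cost at q' = 178: 22 + 0.29·178 = 73.62.
Δq = 312.5424 − 178 = 134.5424; wedge = 153 − 73.62 = 79.38.
DWL = ½ × 134.5424 × 79.38 = $5339.99.

$5339.99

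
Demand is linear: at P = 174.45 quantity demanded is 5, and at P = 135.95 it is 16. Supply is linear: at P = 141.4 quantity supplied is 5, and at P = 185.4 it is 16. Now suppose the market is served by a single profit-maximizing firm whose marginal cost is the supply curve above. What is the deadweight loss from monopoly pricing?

Demand slope = (135.95 − 174.45)/(16 − 5) = −3.5, so P = 191.95 − 3.5Q.
Supply slope = (185.4 − 141.4)/(16 − 5) = 4, so P = 121.4 + 4Q.
Competitive equilibrium: 191.95 − 3.5Q = 121.4 + 4Q → Q* = 9.4067, P* = 159.0267.
Marginal revenue: MR = 191.95 − 7Q. Set MR = MC: 191.95 − 7Q = 121.4 + 4Q → Q_m = 6.4136.
Price P_m = 191.95 − 3.5·6.4136 = 169.5024; MC(Q_m) = 121.4 + 4·6.4136 = 147.0544.
Competitive Q* = 9.4067, so ΔQ = 2.9931; wedge = 169.5024 − 147.0544 = 22.448.
Welfare loss = ½ × 2.9931 × 22.448 = 33.59.

33.59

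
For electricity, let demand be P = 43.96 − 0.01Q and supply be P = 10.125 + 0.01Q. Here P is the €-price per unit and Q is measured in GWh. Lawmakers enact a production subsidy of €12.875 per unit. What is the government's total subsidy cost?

€30069.56

Competitive equilibrium: 43.96 − 0.01Q = 10.125 + 0.01Q → Q* = 1691.75, P* = 27.0425.
The subsidy lowers effective supply by 12.875: P = 0.01Q − 2.75.
New quantity: 43.96 − 0.01Q = 0.01Q − 2.75 → Q' = 2335.5.
Total subsidy cost = 12.875 × 2335.5 = €30069.56.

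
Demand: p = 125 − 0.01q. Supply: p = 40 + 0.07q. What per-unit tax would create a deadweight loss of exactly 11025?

42

Competitive equilibrium: 125 − 0.01q = 40 + 0.07q → q* = 1062.5, p* = 114.375.
A tax t gives Δq = t/0.08 and wedge t, so DWL = t²/0.16.
t²/0.16 = 11025 → t² = 1764 → t = 42.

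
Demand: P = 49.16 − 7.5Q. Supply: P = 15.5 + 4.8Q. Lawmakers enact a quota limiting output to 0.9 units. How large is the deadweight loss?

Competitive equilibrium: 49.16 − 7.5Q = 15.5 + 4.8Q → Q* = 2.7366, P* = 28.6356.
At Q = 0.9: demand price = 49.16 − 7.5·0.9 = 42.41; supply price = 15.5 + 4.8·0.9 = 19.82.
ΔQ = 2.7366 − 0.9 = 1.8366; wedge = 42.41 − 19.82 = 22.59.
DWL = ½ × 1.8366 × 22.59 = 20.74.

20.74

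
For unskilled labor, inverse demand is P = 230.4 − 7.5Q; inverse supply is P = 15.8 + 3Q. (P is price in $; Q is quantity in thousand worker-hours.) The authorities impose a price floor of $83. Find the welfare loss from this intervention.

$3.23 thousand

Competitive equilibrium: 230.4 − 7.5Q = 15.8 + 3Q → Q* = 20.4381, P* = 77.1143.
At the floor P = 83, quantity demanded = (230.4 − 83)/7.5 = 19.6533.
Sellers' marginal cost at Q' = 19.6533: 15.8 + 3·19.6533 = 74.7599.
ΔQ = 20.4381 − 19.6533 = 0.7848; wedge = 83 − 74.7599 = 8.2401.
DWL = ½ × 0.7848 × 8.2401 = $3.23 thousand.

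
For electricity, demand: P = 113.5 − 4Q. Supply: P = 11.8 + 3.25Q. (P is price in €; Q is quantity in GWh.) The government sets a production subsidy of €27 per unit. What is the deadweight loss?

€50.28

Competitive equilibrium: 113.5 − 4Q = 11.8 + 3.25Q → Q* = 14.0276, P* = 57.3897.
The subsidy lowers effective supply by 27: P = 3.25Q − 15.2.
New quantity: 113.5 − 4Q = 3.25Q − 15.2 → Q' = 17.7517.
Overproduction ΔQ = 17.7517 − 14.0276 = 3.7241; wedge = subsidy = 27.
Deadweight loss = ½ × 3.7241 × 27 = €50.28.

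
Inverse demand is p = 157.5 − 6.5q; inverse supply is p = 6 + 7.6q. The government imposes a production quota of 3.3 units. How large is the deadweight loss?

Competitive equilibrium: 157.5 − 6.5q = 6 + 7.6q → q* = 10.74468, p* = 87.65957.
At q = 3.3: demand price = 157.5 − 6.5·3.3 = 136.05; supply price = 6 + 7.6·3.3 = 31.08.
Δq = 10.74468 − 3.3 = 7.44468; wedge = 136.05 − 31.08 = 104.97.
Deadweight loss = ½ × 7.44468 × 104.97 = 390.73.

390.73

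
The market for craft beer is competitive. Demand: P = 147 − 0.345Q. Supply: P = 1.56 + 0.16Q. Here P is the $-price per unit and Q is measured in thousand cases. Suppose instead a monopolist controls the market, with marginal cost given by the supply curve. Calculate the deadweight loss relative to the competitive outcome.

$3450.22 thousand

Competitive equilibrium: 147 − 0.345Q = 1.56 + 0.16Q → Q* = 288, P* = 47.64.
Marginal revenue: MR = 147 − 0.69Q. Set MR = MC: 147 − 0.69Q = 1.56 + 0.16Q → Q_m = 171.1059.
Price P_m = 147 − 0.345·171.1059 = 87.9685; MC(Q_m) = 1.56 + 0.16·171.1059 = 28.9369.
Competitive Q* = 288, so ΔQ = 116.8941; wedge = 87.9685 − 28.9369 = 59.0316.
DWL = ½ × 116.8941 × 59.0316 = $3450.22 thousand.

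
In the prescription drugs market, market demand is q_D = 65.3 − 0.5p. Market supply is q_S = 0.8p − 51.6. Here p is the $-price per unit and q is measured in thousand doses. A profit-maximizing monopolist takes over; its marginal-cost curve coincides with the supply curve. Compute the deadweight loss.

$97.55 thousand

In inverse form: demand p = 130.6 − 2q, supply p = 64.5 + 1.25q.
Competitive equilibrium: 130.6 − 2q = 64.5 + 1.25q → q* = 20.3385, p* = 89.9231.
Marginal revenue: MR = 130.6 − 4q. Set MR = MC: 130.6 − 4q = 64.5 + 1.25q → q_m = 12.5905.
Price p_m = 130.6 − 2·12.5905 = 105.419; MC(q_m) = 64.5 + 1.25·12.5905 = 80.2381.
Competitive q* = 20.3385, so Δq = 7.748; wedge = 105.419 − 80.2381 = 25.1809.
The triangle = ½ × 7.748 × 25.1809 = $97.55 thousand.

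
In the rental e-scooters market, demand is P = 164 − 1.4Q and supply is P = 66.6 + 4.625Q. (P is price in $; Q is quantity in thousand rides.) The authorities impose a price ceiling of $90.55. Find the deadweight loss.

Competitive equilibrium: 164 − 1.4Q = 66.6 + 4.625Q → Q* = 16.166, P* = 141.3676.
At the ceiling P = 90.55, quantity supplied = (90.55 − 66.6)/4.625 = 5.1784.
Willingness to pay at Q' = 5.1784: 164 − 1.4·5.1784 = 156.7502.
ΔQ = 16.166 − 5.1784 = 10.9876; wedge = 156.7502 − 90.55 = 66.2002.
Deadweight loss = ½ × 10.9876 × 66.2002 = $363.69 thousand.

$363.69 thousand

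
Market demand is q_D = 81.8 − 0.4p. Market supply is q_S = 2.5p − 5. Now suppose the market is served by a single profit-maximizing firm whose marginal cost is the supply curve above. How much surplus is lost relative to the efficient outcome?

In inverse form: demand p = 204.5 − 2.5q, supply p = 2 + 0.4q.
Competitive equilibrium: 204.5 − 2.5q = 2 + 0.4q → q* = 69.8276, p* = 29.931.
Marginal revenue: MR = 204.5 − 5q. Set MR = MC: 204.5 − 5q = 2 + 0.4q → q_m = 37.5.
Price p_m = 204.5 − 2.5·37.5 = 110.75; MC(q_m) = 2 + 0.4·37.5 = 17.
Competitive q* = 69.8276, so Δq = 32.3276; wedge = 110.75 − 17 = 93.75.
Deadweight loss = ½ × 32.3276 × 93.75 = 1515.36.

1515.36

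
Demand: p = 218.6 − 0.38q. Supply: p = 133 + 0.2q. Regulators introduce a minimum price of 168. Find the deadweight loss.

60.37

Competitive equilibrium: 218.6 − 0.38q = 133 + 0.2q → q* = 147.5862, p* = 162.5172.
At the floor p = 168, quantity demanded = (218.6 − 168)/0.38 = 133.1579.
Sellers' marginal cost at q' = 133.1579: 133 + 0.2·133.1579 = 159.6316.
Δq = 147.5862 − 133.1579 = 14.4283; wedge = 168 − 159.6316 = 8.3684.
DWL = ½ × 14.4283 × 8.3684 = 60.37.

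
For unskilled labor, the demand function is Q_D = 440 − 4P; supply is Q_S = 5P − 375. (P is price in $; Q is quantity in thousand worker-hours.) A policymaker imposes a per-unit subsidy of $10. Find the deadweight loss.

$111.11 thousand

In inverse form: demand P = 110 − 0.25Q, supply P = 75 + 0.2Q.
Competitive equilibrium: 110 − 0.25Q = 75 + 0.2Q → Q* = 77.7778, P* = 90.5556.
The subsidy lowers effective supply by 10: P = 65 + 0.2Q.
New quantity: 110 − 0.25Q = 65 + 0.2Q → Q' = 100.
Overproduction ΔQ = 100 − 77.7778 = 22.2222; wedge = subsidy = 10.
Deadweight loss = ½ × 22.2222 × 10 = $111.11 thousand.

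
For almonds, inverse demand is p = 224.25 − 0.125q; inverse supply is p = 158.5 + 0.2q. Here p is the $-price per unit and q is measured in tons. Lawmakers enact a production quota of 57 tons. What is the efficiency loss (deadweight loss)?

Competitive equilibrium: 224.25 − 0.125q = 158.5 + 0.2q → q* = 202.3077, p* = 198.9615.
At q = 57: demand price = 224.25 − 0.125·57 = 217.125; supply price = 158.5 + 0.2·57 = 169.9.
Δq = 202.3077 − 57 = 145.3077; wedge = 217.125 − 169.9 = 47.225.
DWL = ½ × 145.3077 × 47.225 = $3431.08.

$3431.08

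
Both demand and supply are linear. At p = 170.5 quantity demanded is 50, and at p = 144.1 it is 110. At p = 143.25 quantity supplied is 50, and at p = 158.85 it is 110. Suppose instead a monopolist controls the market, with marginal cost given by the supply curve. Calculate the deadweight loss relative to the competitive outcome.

412.33

Demand slope = (144.1 − 170.5)/(110 − 50) = −0.44, so p = 192.5 − 0.44q.
Supply slope = (158.85 − 143.25)/(110 − 50) = 0.26, so p = 130.25 + 0.26q.
Competitive equilibrium: 192.5 − 0.44q = 130.25 + 0.26q → q* = 88.9286, p* = 153.3714.
Marginal revenue: MR = 192.5 − 0.88q. Set MR = MC: 192.5 − 0.88q = 130.25 + 0.26q → q_m = 54.6053.
Price p_m = 192.5 − 0.44·54.6053 = 168.4737; MC(q_m) = 130.25 + 0.26·54.6053 = 144.4474.
Competitive q* = 88.9286, so Δq = 34.3233; wedge = 168.4737 − 144.4474 = 24.0263.
DWL = ½ × 34.3233 × 24.0263 = 412.33.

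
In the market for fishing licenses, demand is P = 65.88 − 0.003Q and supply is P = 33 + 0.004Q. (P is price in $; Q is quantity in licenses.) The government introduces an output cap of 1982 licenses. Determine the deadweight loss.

$25802

Competitive equilibrium: 65.88 − 0.003Q = 33 + 0.004Q → Q* = 4697.1429, P* = 51.7886.
At Q = 1982: demand price = 65.88 − 0.003·1982 = 59.934; supply price = 33 + 0.004·1982 = 40.928.
ΔQ = 4697.1429 − 1982 = 2715.1429; wedge = 59.934 − 40.928 = 19.006.
Deadweight loss = ½ × 2715.1429 × 19.006 = $25802.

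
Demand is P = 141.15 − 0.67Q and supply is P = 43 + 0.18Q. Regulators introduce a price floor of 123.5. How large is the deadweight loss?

3376.06

Competitive equilibrium: 141.15 − 0.67Q = 43 + 0.18Q → Q* = 115.4706, P* = 63.7847.
At the floor P = 123.5, quantity demanded = (141.15 − 123.5)/0.67 = 26.3433.
Sellers' marginal cost at Q' = 26.3433: 43 + 0.18·26.3433 = 47.7418.
ΔQ = 115.4706 − 26.3433 = 89.1273; wedge = 123.5 − 47.7418 = 75.7582.
Deadweight loss = ½ × 89.1273 × 75.7582 = 3376.06.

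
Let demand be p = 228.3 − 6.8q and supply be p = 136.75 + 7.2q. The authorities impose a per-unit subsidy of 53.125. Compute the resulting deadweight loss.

Competitive equilibrium: 228.3 − 6.8q = 136.75 + 7.2q → q* = 6.53929, p* = 183.83286.
The subsidy lowers effective supply by 53.125: p = 83.625 + 7.2q.
New quantity: 228.3 − 6.8q = 83.625 + 7.2q → q' = 10.33393.
Overproduction Δq = 10.33393 − 6.53929 = 3.79464; wedge = subsidy = 53.125.
Deadweight loss = ½ × 3.79464 × 53.125 = 100.80.

100.80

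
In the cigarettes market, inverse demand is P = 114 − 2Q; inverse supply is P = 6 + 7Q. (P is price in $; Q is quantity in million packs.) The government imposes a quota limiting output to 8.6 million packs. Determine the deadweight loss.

$52.02 million

Competitive equilibrium: 114 − 2Q = 6 + 7Q → Q* = 12, P* = 90.
At Q = 8.6: demand price = 114 − 2·8.6 = 96.8; supply price = 6 + 7·8.6 = 66.2.
ΔQ = 12 − 8.6 = 3.4; wedge = 96.8 − 66.2 = 30.6.
Welfare loss = ½ × 3.4 × 30.6 = $52.02 million.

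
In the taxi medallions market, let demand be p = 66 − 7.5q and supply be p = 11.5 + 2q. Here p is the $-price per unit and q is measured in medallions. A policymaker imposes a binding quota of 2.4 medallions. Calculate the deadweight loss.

$52.89

Competitive equilibrium: 66 − 7.5q = 11.5 + 2q → q* = 5.7368, p* = 22.9737.
At q = 2.4: demand price = 66 − 7.5·2.4 = 48; supply price = 11.5 + 2·2.4 = 16.3.
Δq = 5.7368 − 2.4 = 3.3368; wedge = 48 − 16.3 = 31.7.
DWL = ½ × 3.3368 × 31.7 = $52.89.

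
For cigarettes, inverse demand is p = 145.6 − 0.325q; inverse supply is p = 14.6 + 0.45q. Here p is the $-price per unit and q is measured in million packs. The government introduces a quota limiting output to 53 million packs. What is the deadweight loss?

$5217.10 million

Competitive equilibrium: 145.6 − 0.325q = 14.6 + 0.45q → q* = 169.0323, p* = 90.6645.
At q = 53: demand price = 145.6 − 0.325·53 = 128.375; supply price = 14.6 + 0.45·53 = 38.45.
Δq = 169.0323 − 53 = 116.0323; wedge = 128.375 − 38.45 = 89.925.
Welfare loss = ½ × 116.0323 × 89.925 = $5217.10 million.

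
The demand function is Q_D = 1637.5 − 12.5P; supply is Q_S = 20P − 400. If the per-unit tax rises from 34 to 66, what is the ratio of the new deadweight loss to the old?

3.768

In inverse form: demand P = 131 − 0.08Q, supply P = 20 + 0.05Q.
Competitive equilibrium: 131 − 0.08Q = 20 + 0.05Q → Q* = 853.8462, P* = 62.6923.
For a per-unit tax t: ΔQ = t/0.13, so DWL = ½·t·(t/0.13) = t²/0.26.
At t = 34: DWL = 4446.154. At t = 66: DWL = 16753.846.
Ratio = (66/34)² = 3.768.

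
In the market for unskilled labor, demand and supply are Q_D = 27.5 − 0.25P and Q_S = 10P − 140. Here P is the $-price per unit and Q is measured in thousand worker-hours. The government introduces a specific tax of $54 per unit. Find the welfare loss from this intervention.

In inverse form: demand P = 110 − 4Q, supply P = 14 + 0.1Q.
Competitive equilibrium: 110 − 4Q = 14 + 0.1Q → Q* = 23.4146, P* = 16.3415.
With the tax, the buyer price exceeds the seller price by 54: (110 − 4Q) − (14 + 0.1Q) = 54 → Q' = 10.2439.
ΔQ = 23.4146 − 10.2439 = 13.1707; the wedge equals the tax, 54.
DWL = ½ × 13.1707 × 54 = $355.61 thousand.

$355.61 thousand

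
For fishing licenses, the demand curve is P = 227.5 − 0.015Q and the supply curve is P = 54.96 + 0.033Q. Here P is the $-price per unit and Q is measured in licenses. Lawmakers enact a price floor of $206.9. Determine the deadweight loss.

$118414.84

Competitive equilibrium: 227.5 − 0.015Q = 54.96 + 0.033Q → Q* = 3594.5833, P* = 173.5813.
At the floor P = 206.9, quantity demanded = (227.5 − 206.9)/0.015 = 1373.3333.
Sellers' marginal cost at Q' = 1373.3333: 54.96 + 0.033·1373.3333 = 100.28.
ΔQ = 3594.5833 − 1373.3333 = 2221.25; wedge = 206.9 − 100.28 = 106.62.
Welfare loss = ½ × 2221.25 × 106.62 = $118414.84.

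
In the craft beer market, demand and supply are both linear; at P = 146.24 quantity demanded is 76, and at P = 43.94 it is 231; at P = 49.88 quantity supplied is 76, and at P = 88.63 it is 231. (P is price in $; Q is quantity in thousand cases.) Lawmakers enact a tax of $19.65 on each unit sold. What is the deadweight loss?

Demand slope = (43.94 − 146.24)/(231 − 76) = −0.66, so P = 196.4 − 0.66Q.
Supply slope = (88.63 − 49.88)/(231 − 76) = 0.25, so P = 30.88 + 0.25Q.
Competitive equilibrium: 196.4 − 0.66Q = 30.88 + 0.25Q → Q* = 181.8901, P* = 76.3525.
With the tax, the buyer price exceeds the seller price by 19.65: (196.4 − 0.66Q) − (30.88 + 0.25Q) = 19.65 → Q' = 160.2967.
ΔQ = 181.8901 − 160.2967 = 21.5934; the wedge equals the tax, 19.65.
Deadweight loss = ½ × 21.5934 × 19.65 = $212.16 thousand.

$212.16 thousand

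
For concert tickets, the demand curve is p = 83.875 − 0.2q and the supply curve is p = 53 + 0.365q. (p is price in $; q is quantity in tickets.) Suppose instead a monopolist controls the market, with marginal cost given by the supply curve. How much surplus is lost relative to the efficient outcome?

$57.66

Competitive equilibrium: 83.875 − 0.2q = 53 + 0.365q → q* = 54.646, p* = 72.9458.
Marginal revenue: MR = 83.875 − 0.4q. Set MR = MC: 83.875 − 0.4q = 53 + 0.365q → q_m = 40.3595.
Price p_m = 83.875 − 0.2·40.3595 = 75.8031; MC(q_m) = 53 + 0.365·40.3595 = 67.7312.
Competitive q* = 54.646, so Δq = 14.2865; wedge = 75.8031 − 67.7312 = 8.0719.
The triangle = ½ × 14.2865 × 8.0719 = $57.66.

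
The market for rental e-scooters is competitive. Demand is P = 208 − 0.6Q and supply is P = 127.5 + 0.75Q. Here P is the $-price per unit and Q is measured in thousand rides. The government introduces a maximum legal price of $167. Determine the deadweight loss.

Competitive equilibrium: 208 − 0.6Q = 127.5 + 0.75Q → Q* = 59.6296, P* = 172.2222.
At the ceiling P = 167, quantity supplied = (167 − 127.5)/0.75 = 52.6667.
Willingness to pay at Q' = 52.6667: 208 − 0.6·52.6667 = 176.4.
ΔQ = 59.6296 − 52.6667 = 6.9629; wedge = 176.4 − 167 = 9.4.
Welfare loss = ½ × 6.9629 × 9.4 = $32.73 thousand.

$32.73 thousand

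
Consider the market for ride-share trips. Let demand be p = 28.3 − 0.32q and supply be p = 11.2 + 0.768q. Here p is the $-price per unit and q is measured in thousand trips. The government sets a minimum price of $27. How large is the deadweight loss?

Competitive equilibrium: 28.3 − 0.32q = 11.2 + 0.768q → q* = 15.7169, p* = 23.2706.
At the floor p = 27, quantity demanded = (28.3 − 27)/0.32 = 4.0625.
Sellers' marginal cost at q' = 4.0625: 11.2 + 0.768·4.0625 = 14.32.
Δq = 15.7169 − 4.0625 = 11.6544; wedge = 27 − 14.32 = 12.68.
Welfare loss = ½ × 11.6544 × 12.68 = $73.89 thousand.

$73.89 thousand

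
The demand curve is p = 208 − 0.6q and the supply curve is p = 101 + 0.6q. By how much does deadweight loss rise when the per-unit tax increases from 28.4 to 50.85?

741.32

Competitive equilibrium: 208 − 0.6q = 101 + 0.6q → q* = 89.1667, p* = 154.5.
For a per-unit tax t: Δq = t/1.2, so DWL = ½·t·(t/1.2) = t²/2.4.
At t = 28.4: DWL = 336.067. At t = 50.85: DWL = 1077.384.
Increase = 1077.384 − 336.067 = 741.32.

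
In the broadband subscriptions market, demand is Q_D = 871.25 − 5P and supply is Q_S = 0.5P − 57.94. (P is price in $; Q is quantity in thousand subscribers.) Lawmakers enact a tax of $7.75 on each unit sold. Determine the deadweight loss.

In inverse form: demand P = 174.25 − 0.2Q, supply P = 115.88 + 2Q.
Competitive equilibrium: 174.25 − 0.2Q = 115.88 + 2Q → Q* = 26.5318, P* = 168.9436.
With the tax, the buyer price exceeds the seller price by 7.75: (174.25 − 0.2Q) − (115.88 + 2Q) = 7.75 → Q' = 23.0091.
ΔQ = 26.5318 − 23.0091 = 3.5227; the wedge equals the tax, 7.75.
The triangle = ½ × 3.5227 × 7.75 = $13.65 thousand.

$13.65 thousand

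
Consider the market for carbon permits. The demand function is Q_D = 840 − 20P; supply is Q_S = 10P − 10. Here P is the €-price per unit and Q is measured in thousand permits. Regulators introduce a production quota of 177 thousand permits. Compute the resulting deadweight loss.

€696.01 thousand

In inverse form: demand P = 42 − 0.05Q, supply P = 1 + 0.1Q.
Competitive equilibrium: 42 − 0.05Q = 1 + 0.1Q → Q* = 273.3333, P* = 28.3333.
At Q = 177: demand price = 42 − 0.05·177 = 33.15; supply price = 1 + 0.1·177 = 18.7.
ΔQ = 273.3333 − 177 = 96.3333; wedge = 33.15 − 18.7 = 14.45.
Deadweight loss = ½ × 96.3333 × 14.45 = €696.01 thousand.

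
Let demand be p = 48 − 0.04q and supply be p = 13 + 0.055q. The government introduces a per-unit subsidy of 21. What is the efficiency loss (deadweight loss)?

2321.05

Competitive equilibrium: 48 − 0.04q = 13 + 0.055q → q* = 368.4211, p* = 33.2632.
The subsidy lowers effective supply by 21: p = 0.055q − 8.
New quantity: 48 − 0.04q = 0.055q − 8 → q' = 589.4737.
Overproduction Δq = 589.4737 − 368.4211 = 221.0526; wedge = subsidy = 21.
The triangle = ½ × 221.0526 × 21 = 2321.05.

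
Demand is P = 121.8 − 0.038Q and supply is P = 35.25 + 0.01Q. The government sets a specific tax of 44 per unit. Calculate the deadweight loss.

20166.67

Competitive equilibrium: 121.8 − 0.038Q = 35.25 + 0.01Q → Q* = 1803.125, P* = 53.2813.
With the tax, the buyer price exceeds the seller price by 44: (121.8 − 0.038Q) − (35.25 + 0.01Q) = 44 → Q' = 886.4583.
ΔQ = 1803.125 − 886.4583 = 916.6667; the wedge equals the tax, 44.
The triangle = ½ × 916.6667 × 44 = 20166.67.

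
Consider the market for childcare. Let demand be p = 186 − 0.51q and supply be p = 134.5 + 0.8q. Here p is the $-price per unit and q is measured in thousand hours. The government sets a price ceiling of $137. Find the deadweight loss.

$857.77 thousand

Competitive equilibrium: 186 − 0.51q = 134.5 + 0.8q → q* = 39.313, p* = 165.9504.
At the ceiling p = 137, quantity supplied = (137 − 134.5)/0.8 = 3.125.
Willingness to pay at q' = 3.125: 186 − 0.51·3.125 = 184.4063.
Δq = 39.313 − 3.125 = 36.188; wedge = 184.4063 − 137 = 47.4063.
DWL = ½ × 36.188 × 47.4063 = $857.77 thousand.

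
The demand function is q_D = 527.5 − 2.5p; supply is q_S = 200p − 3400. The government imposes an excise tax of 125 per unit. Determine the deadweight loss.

19290.12

In inverse form: demand p = 211 − 0.4q, supply p = 17 + 0.005q.
Competitive equilibrium: 211 − 0.4q = 17 + 0.005q → q* = 479.0123, p* = 19.3951.
With the tax, the buyer price exceeds the seller price by 125: (211 − 0.4q) − (17 + 0.005q) = 125 → q' = 170.3704.
Δq = 479.0123 − 170.3704 = 308.6419; the wedge equals the tax, 125.
The triangle = ½ × 308.6419 × 125 = 19290.12.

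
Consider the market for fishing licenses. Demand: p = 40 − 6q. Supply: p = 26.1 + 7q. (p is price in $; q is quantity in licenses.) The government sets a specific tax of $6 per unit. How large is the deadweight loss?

$1.38

Competitive equilibrium: 40 − 6q = 26.1 + 7q → q* = 1.0692, p* = 33.5846.
With the tax, the buyer price exceeds the seller price by 6: (40 − 6q) − (26.1 + 7q) = 6 → q' = 0.6077.
Δq = 1.0692 − 0.6077 = 0.4615; the wedge equals the tax, 6.
The triangle = ½ × 0.4615 × 6 = $1.38.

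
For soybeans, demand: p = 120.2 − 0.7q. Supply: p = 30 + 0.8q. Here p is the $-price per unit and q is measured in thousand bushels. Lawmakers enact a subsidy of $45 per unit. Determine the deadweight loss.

$675 thousand

Competitive equilibrium: 120.2 − 0.7q = 30 + 0.8q → q* = 60.1333, p* = 78.1067.
The subsidy lowers effective supply by 45: p = 0.8q − 15.
New quantity: 120.2 − 0.7q = 0.8q − 15 → q' = 90.1333.
Overproduction Δq = 90.1333 − 60.1333 = 30; wedge = subsidy = 45.
Welfare loss = ½ × 30 × 45 = $675 thousand.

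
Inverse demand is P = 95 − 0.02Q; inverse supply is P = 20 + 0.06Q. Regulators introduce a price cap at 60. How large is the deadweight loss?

Competitive equilibrium: 95 − 0.02Q = 20 + 0.06Q → Q* = 937.5, P* = 76.25.
At the ceiling P = 60, quantity supplied = (60 − 20)/0.06 = 666.6667.
Willingness to pay at Q' = 666.6667: 95 − 0.02·666.6667 = 81.6667.
ΔQ = 937.5 − 666.6667 = 270.8333; wedge = 81.6667 − 60 = 21.6667.
Welfare loss = ½ × 270.8333 × 21.6667 = 2934.03.

2934.03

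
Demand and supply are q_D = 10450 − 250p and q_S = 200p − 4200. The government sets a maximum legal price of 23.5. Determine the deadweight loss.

In inverse form: demand p = 41.8 − 0.004q, supply p = 21 + 0.005q.
Competitive equilibrium: 41.8 − 0.004q = 21 + 0.005q → q* = 2311.1111, p* = 32.5556.
At the ceiling p = 23.5, quantity supplied = (23.5 − 21)/0.005 = 500.
Willingness to pay at q' = 500: 41.8 − 0.004·500 = 39.8.
Δq = 2311.1111 − 500 = 1811.1111; wedge = 39.8 − 23.5 = 16.3.
DWL = ½ × 1811.1111 × 16.3 = 14760.56.

14760.56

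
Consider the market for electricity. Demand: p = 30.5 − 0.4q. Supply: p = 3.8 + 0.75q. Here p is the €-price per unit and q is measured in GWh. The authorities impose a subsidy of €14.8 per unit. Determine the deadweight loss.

€95.23

Competitive equilibrium: 30.5 − 0.4q = 3.8 + 0.75q → q* = 23.21739, p* = 21.21304.
The subsidy lowers effective supply by 14.8: p = 0.75q − 11.
New quantity: 30.5 − 0.4q = 0.75q − 11 → q' = 36.08696.
Overproduction Δq = 36.08696 − 23.21739 = 12.86957; wedge = subsidy = 14.8.
Welfare loss = ½ × 12.86957 × 14.8 = €95.23.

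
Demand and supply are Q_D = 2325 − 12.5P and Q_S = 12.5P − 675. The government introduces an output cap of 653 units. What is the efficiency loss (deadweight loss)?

2366.72

In inverse form: demand P = 186 − 0.08Q, supply P = 54 + 0.08Q.
Competitive equilibrium: 186 − 0.08Q = 54 + 0.08Q → Q* = 825, P* = 120.
At Q = 653: demand price = 186 − 0.08·653 = 133.76; supply price = 54 + 0.08·653 = 106.24.
ΔQ = 825 − 653 = 172; wedge = 133.76 − 106.24 = 27.52.
Deadweight loss = ½ × 172 × 27.52 = 2366.72.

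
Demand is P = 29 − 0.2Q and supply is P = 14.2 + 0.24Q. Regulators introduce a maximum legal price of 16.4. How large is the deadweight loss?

131.73

Competitive equilibrium: 29 − 0.2Q = 14.2 + 0.24Q → Q* = 33.6364, P* = 22.2727.
At the ceiling P = 16.4, quantity supplied = (16.4 − 14.2)/0.24 = 9.1667.
Willingness to pay at Q' = 9.1667: 29 − 0.2·9.1667 = 27.1667.
ΔQ = 33.6364 − 9.1667 = 24.4697; wedge = 27.1667 − 16.4 = 10.7667.
Deadweight loss = ½ × 24.4697 × 10.7667 = 131.73.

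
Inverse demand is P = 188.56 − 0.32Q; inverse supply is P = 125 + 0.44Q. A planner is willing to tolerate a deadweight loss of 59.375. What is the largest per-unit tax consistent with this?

9.5

Competitive equilibrium: 188.56 − 0.32Q = 125 + 0.44Q → Q* = 83.6316, P* = 161.7979.
A tax t gives ΔQ = t/0.76 and wedge t, so DWL = t²/1.52.
t²/1.52 = 59.375 → t² = 90.25 → t = 9.5.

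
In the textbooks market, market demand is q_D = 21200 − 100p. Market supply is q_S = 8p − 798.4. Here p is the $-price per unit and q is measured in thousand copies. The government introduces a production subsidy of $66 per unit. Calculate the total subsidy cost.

In inverse form: demand p = 212 − 0.01q, supply p = 99.8 + 0.125q.
Competitive equilibrium: 212 − 0.01q = 99.8 + 0.125q → q* = 831.1111, p* = 203.6889.
The subsidy lowers effective supply by 66: p = 33.8 + 0.125q.
New quantity: 212 − 0.01q = 33.8 + 0.125q → q' = 1320.
Total subsidy cost = 66 × 1320 = $87120 thousand.

$87120 thousand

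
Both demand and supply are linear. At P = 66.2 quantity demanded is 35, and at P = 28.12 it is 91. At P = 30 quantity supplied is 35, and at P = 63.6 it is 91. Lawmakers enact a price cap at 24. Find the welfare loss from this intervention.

937.89

Demand slope = (28.12 − 66.2)/(91 − 35) = −0.68, so P = 90 − 0.68Q.
Supply slope = (63.6 − 30)/(91 − 35) = 0.6, so P = 9 + 0.6Q.
Competitive equilibrium: 90 − 0.68Q = 9 + 0.6Q → Q* = 63.2813, P* = 46.9688.
At the ceiling P = 24, quantity supplied = (24 − 9)/0.6 = 25.
Willingness to pay at Q' = 25: 90 − 0.68·25 = 73.
ΔQ = 63.2813 − 25 = 38.2813; wedge = 73 − 24 = 49.
The triangle = ½ × 38.2813 × 49 = 937.89.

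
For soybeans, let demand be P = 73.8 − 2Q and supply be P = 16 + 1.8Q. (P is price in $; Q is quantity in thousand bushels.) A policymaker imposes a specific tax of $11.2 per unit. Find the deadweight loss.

Competitive equilibrium: 73.8 − 2Q = 16 + 1.8Q → Q* = 15.21053, P* = 43.37895.
With the tax, the buyer price exceeds the seller price by 11.2: (73.8 − 2Q) − (16 + 1.8Q) = 11.2 → Q' = 12.26316.
ΔQ = 15.21053 − 12.26316 = 2.94737; the wedge equals the tax, 11.2.
Deadweight loss = ½ × 2.94737 × 11.2 = $16.51 thousand.

$16.51 thousand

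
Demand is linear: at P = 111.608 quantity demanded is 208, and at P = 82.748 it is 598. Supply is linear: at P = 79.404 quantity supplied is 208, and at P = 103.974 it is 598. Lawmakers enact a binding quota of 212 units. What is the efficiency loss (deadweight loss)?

Demand slope = (82.748 − 111.608)/(598 − 208) = −0.074, so P = 127 − 0.074Q.
Supply slope = (103.974 − 79.404)/(598 − 208) = 0.063, so P = 66.3 + 0.063Q.
Competitive equilibrium: 127 − 0.074Q = 66.3 + 0.063Q → Q* = 443.0657, P* = 94.2131.
At Q = 212: demand price = 127 − 0.074·212 = 111.312; supply price = 66.3 + 0.063·212 = 79.656.
ΔQ = 443.0657 − 212 = 231.0657; wedge = 111.312 − 79.656 = 31.656.
DWL = ½ × 231.0657 × 31.656 = 3657.31.

3657.31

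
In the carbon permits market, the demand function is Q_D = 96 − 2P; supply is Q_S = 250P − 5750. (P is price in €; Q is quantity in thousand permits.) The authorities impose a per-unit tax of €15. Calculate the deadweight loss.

In inverse form: demand P = 48 − 0.5Q, supply P = 23 + 0.004Q.
Competitive equilibrium: 48 − 0.5Q = 23 + 0.004Q → Q* = 49.6032, P* = 23.1984.
With the tax, the buyer price exceeds the seller price by 15: (48 − 0.5Q) − (23 + 0.004Q) = 15 → Q' = 19.8413.
ΔQ = 49.6032 − 19.8413 = 29.7619; the wedge equals the tax, 15.
Welfare loss = ½ × 29.7619 × 15 = €223.21 thousand.

€223.21 thousand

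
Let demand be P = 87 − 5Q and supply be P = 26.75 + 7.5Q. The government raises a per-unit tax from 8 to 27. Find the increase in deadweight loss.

Competitive equilibrium: 87 − 5Q = 26.75 + 7.5Q → Q* = 4.82, P* = 62.9.
For a per-unit tax t: ΔQ = t/12.5, so DWL = ½·t·(t/12.5) = t²/25.
At t = 8: DWL = 2.56. At t = 27: DWL = 29.16.
Increase = 29.16 − 2.56 = 26.60.

26.60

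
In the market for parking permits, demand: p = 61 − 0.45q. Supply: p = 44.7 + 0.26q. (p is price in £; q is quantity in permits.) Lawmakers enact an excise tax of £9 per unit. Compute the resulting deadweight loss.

Competitive equilibrium: 61 − 0.45q = 44.7 + 0.26q → q* = 22.9577, p* = 50.669.
With the tax, the buyer price exceeds the seller price by 9: (61 − 0.45q) − (44.7 + 0.26q) = 9 → q' = 10.2817.
Δq = 22.9577 − 10.2817 = 12.676; the wedge equals the tax, 9.
Deadweight loss = ½ × 12.676 × 9 = £57.04.

£57.04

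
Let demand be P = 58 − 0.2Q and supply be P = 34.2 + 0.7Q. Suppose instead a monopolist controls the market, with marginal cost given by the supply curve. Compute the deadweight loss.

Competitive equilibrium: 58 − 0.2Q = 34.2 + 0.7Q → Q* = 26.4444, P* = 52.7111.
Marginal revenue: MR = 58 − 0.4Q. Set MR = MC: 58 − 0.4Q = 34.2 + 0.7Q → Q_m = 21.6364.
Price P_m = 58 − 0.2·21.6364 = 53.6727; MC(Q_m) = 34.2 + 0.7·21.6364 = 49.3455.
Competitive Q* = 26.4444, so ΔQ = 4.808; wedge = 53.6727 − 49.3455 = 4.3272.
Welfare loss = ½ × 4.808 × 4.3272 = 10.40.

10.40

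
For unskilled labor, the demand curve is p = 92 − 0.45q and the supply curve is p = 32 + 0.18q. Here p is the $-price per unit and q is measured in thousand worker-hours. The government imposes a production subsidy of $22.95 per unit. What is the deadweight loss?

Competitive equilibrium: 92 − 0.45q = 32 + 0.18q → q* = 95.2381, p* = 49.1429.
The subsidy lowers effective supply by 22.95: p = 9.05 + 0.18q.
New quantity: 92 − 0.45q = 9.05 + 0.18q → q' = 131.6667.
Overproduction Δq = 131.6667 − 95.2381 = 36.4286; wedge = subsidy = 22.95.
Deadweight loss = ½ × 36.4286 × 22.95 = $418.02 thousand.

$418.02 thousand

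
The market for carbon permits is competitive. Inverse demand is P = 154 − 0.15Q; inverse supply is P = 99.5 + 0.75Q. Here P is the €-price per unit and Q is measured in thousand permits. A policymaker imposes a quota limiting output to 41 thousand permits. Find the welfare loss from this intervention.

Competitive equilibrium: 154 − 0.15Q = 99.5 + 0.75Q → Q* = 60.5556, P* = 144.9167.
At Q = 41: demand price = 154 − 0.15·41 = 147.85; supply price = 99.5 + 0.75·41 = 130.25.
ΔQ = 60.5556 − 41 = 19.5556; wedge = 147.85 − 130.25 = 17.6.
Deadweight loss = ½ × 19.5556 × 17.6 = €172.09 thousand.

€172.09 thousand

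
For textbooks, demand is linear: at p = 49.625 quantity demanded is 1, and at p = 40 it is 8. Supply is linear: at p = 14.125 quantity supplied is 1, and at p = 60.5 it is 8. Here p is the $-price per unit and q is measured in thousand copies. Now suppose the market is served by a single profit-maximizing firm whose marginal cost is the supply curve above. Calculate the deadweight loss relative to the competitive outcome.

Demand slope = (40 − 49.625)/(8 − 1) = −1.375, so p = 51 − 1.375q.
Supply slope = (60.5 − 14.125)/(8 − 1) = 6.625, so p = 7.5 + 6.625q.
Competitive equilibrium: 51 − 1.375q = 7.5 + 6.625q → q* = 5.4375, p* = 43.5234.
Marginal revenue: MR = 51 − 2.75q. Set MR = MC: 51 − 2.75q = 7.5 + 6.625q → q_m = 4.64.
Price p_m = 51 − 1.375·4.64 = 44.62; MC(q_m) = 7.5 + 6.625·4.64 = 38.24.
Competitive q* = 5.4375, so Δq = 0.7975; wedge = 44.62 − 38.24 = 6.38.
Deadweight loss = ½ × 0.7975 × 6.38 = $2.54 thousand.

$2.54 thousand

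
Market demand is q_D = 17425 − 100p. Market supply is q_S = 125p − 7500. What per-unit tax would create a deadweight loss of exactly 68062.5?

49.5

In inverse form: demand p = 174.25 − 0.01q, supply p = 60 + 0.008q.
Competitive equilibrium: 174.25 − 0.01q = 60 + 0.008q → q* = 6347.2222, p* = 110.7778.
A tax t gives Δq = t/0.018 and wedge t, so DWL = t²/0.036.
t²/0.036 = 68062.5 → t² = 2450.25 → t = 49.5.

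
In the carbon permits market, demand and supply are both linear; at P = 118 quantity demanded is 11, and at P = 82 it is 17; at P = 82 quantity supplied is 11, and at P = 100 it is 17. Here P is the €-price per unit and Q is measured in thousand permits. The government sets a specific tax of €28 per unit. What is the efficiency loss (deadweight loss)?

€43.56 thousand

Demand slope = (82 − 118)/(17 − 11) = −6, so P = 184 − 6Q.
Supply slope = (100 − 82)/(17 − 11) = 3, so P = 49 + 3Q.
Competitive equilibrium: 184 − 6Q = 49 + 3Q → Q* = 15, P* = 94.
With the tax, the buyer price exceeds the seller price by 28: (184 − 6Q) − (49 + 3Q) = 28 → Q' = 11.8889.
ΔQ = 15 − 11.8889 = 3.1111; the wedge equals the tax, 28.
Welfare loss = ½ × 3.1111 × 28 = €43.56 thousand.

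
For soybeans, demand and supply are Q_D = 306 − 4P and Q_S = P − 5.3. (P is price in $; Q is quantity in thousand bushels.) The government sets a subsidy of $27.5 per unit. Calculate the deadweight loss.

$302.50 thousand

In inverse form: demand P = 76.5 − 0.25Q, supply P = 5.3 + Q.
Competitive equilibrium: 76.5 − 0.25Q = 5.3 + Q → Q* = 56.96, P* = 62.26.
The subsidy lowers effective supply by 27.5: P = Q − 22.2.
New quantity: 76.5 − 0.25Q = Q − 22.2 → Q' = 78.96.
Overproduction ΔQ = 78.96 − 56.96 = 22; wedge = subsidy = 27.5.
DWL = ½ × 22 × 27.5 = $302.50 thousand.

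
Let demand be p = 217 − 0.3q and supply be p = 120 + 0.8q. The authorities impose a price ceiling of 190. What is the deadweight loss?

Competitive equilibrium: 217 − 0.3q = 120 + 0.8q → q* = 88.1818, p* = 190.5455.
At the ceiling p = 190, quantity supplied = (190 − 120)/0.8 = 87.5.
Willingness to pay at q' = 87.5: 217 − 0.3·87.5 = 190.75.
Δq = 88.1818 − 87.5 = 0.6818; wedge = 190.75 − 190 = 0.75.
Welfare loss = ½ × 0.6818 × 0.75 = 0.26.

0.26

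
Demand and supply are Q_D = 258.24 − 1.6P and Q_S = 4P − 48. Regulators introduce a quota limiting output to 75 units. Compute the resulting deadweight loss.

In inverse form: demand P = 161.4 − 0.625Q, supply P = 12 + 0.25Q.
Competitive equilibrium: 161.4 − 0.625Q = 12 + 0.25Q → Q* = 170.7429, P* = 54.6857.
At Q = 75: demand price = 161.4 − 0.625·75 = 114.525; supply price = 12 + 0.25·75 = 30.75.
ΔQ = 170.7429 − 75 = 95.7429; wedge = 114.525 − 30.75 = 83.775.
Welfare loss = ½ × 95.7429 × 83.775 = 4010.43.

4010.43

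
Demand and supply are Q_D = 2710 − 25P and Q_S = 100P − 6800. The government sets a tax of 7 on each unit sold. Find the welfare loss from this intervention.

In inverse form: demand P = 108.4 − 0.04Q, supply P = 68 + 0.01Q.
Competitive equilibrium: 108.4 − 0.04Q = 68 + 0.01Q → Q* = 808, P* = 76.08.
With the tax, the buyer price exceeds the seller price by 7: (108.4 − 0.04Q) − (68 + 0.01Q) = 7 → Q' = 668.
ΔQ = 808 − 668 = 140; the wedge equals the tax, 7.
The triangle = ½ × 140 × 7 = 490.

490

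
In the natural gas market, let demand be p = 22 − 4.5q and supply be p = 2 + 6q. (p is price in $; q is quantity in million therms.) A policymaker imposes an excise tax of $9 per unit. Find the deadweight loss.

Competitive equilibrium: 22 − 4.5q = 2 + 6q → q* = 1.9048, p* = 13.4286.
With the tax, the buyer price exceeds the seller price by 9: (22 − 4.5q) − (2 + 6q) = 9 → q' = 1.0476.
Δq = 1.9048 − 1.0476 = 0.8572; the wedge equals the tax, 9.
DWL = ½ × 0.8572 × 9 = $3.86 million.

$3.86 million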